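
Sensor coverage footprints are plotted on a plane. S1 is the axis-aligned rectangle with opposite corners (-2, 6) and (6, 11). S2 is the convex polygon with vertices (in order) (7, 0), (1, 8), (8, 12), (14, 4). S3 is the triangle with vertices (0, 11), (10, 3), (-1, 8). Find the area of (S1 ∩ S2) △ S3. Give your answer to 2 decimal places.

19.73

|S1 ∩ S2| = 15.6429.
|(S1 ∩ S2) ∩ S3| = 7.4561.
|(S1 ∩ S2) △ S3| = 15.6429 + 19 − 14.9122 = 19.73.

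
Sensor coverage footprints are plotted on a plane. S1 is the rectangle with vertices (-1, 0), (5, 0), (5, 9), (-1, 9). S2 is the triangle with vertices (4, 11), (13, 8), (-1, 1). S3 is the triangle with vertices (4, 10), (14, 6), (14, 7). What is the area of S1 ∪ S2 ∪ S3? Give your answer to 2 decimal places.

85.57

By inclusion–exclusion:
Individual areas: |S1| = 54, |S2| = 52.5, |S3| = 5.
|S1∩S2| = 23.
|S1∩S3| = 0.
|S2∩S3| = 2.934.
|S1∩S2∩S3| = 0.
|S1 ∪ S2 ∪ S3| = 111.5 − 25.934 + 0 = 85.57.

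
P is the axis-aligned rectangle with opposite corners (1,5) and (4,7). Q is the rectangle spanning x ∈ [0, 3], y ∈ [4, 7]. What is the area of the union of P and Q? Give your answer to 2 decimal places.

By inclusion–exclusion:
Individual areas: |P| = 6, |Q| = 9.
|P∩Q|: x∈[1,3], y∈[5,7] → 2·2 = 4.
|P ∪ Q| = 15 − 4 = 11.00.

11.00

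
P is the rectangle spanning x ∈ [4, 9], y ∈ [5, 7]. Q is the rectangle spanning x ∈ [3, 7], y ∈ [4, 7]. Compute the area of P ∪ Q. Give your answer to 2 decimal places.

By inclusion–exclusion:
Individual areas: |P| = 10, |Q| = 12.
|P∩Q|: x∈[4,7], y∈[5,7] → 3·2 = 6.
|P ∪ Q| = 22 − 6 = 16.00.

16.00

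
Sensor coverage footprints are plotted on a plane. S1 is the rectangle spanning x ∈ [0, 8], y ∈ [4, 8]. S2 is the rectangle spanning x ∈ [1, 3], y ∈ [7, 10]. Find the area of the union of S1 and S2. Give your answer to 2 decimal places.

36.00

By inclusion–exclusion:
Individual areas: |S1| = 32, |S2| = 6.
|S1∩S2|: x∈[1,3], y∈[7,8] → 2·1 = 2.
|S1 ∪ S2| = 38 − 2 = 36.00.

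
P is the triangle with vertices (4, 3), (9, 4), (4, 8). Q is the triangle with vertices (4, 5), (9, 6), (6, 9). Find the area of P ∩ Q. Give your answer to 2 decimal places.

The intersection is the polygon with vertices (7,5.6), (4,5), (5.071,7.143).
By the shoelace formula its area is 2.89.

2.89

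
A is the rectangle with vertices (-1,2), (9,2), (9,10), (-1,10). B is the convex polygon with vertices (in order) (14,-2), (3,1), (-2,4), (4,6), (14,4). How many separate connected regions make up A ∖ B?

A ∖ B splits into 2 disjoint pieces (area 46.6667, area 1.6333).

2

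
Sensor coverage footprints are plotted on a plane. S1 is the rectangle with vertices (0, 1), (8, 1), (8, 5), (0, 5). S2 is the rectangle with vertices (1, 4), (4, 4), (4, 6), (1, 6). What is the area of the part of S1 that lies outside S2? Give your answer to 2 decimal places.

|S1∩S2|: x∈[1,4], y∈[4,5] → 3·1 = 3.
|S1| = 32.
|S1 ∖ S2| = |S1| − |S1∩S2| = 32 − 3 = 29.00.

29.00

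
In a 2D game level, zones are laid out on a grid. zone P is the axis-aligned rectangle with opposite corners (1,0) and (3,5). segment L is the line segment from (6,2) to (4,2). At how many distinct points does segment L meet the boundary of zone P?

0

The segment lies entirely outside zone P and never meets its boundary.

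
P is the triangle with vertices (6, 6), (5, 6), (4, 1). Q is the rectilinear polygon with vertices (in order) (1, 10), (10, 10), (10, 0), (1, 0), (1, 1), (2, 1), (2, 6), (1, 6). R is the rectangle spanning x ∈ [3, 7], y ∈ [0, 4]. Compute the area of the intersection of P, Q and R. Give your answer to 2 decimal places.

The intersection is the polygon with vertices (4.6,4), (5.2,4), (4,1).
By the shoelace formula its area is 0.90.

0.90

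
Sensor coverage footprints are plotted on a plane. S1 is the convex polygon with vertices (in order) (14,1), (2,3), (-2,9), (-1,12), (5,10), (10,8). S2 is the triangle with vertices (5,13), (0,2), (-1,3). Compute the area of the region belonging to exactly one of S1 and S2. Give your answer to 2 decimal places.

|S1| = 91.5, |S2| = 8, |S1∩S2| = 4.3115.
|S1 △ S2| = |S1| + |S2| − 2·|S1∩S2| = 91.5 + 8 − 8.623 = 90.88.

90.88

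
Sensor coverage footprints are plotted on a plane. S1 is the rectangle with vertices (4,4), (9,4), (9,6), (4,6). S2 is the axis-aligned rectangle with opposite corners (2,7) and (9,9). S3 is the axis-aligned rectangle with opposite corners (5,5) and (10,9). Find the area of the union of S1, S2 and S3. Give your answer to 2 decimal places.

By inclusion–exclusion:
Individual areas: |S1| = 10, |S2| = 14, |S3| = 20.
|S1∩S2| = 0 (no overlap).
|S1∩S3|: x∈[5,9], y∈[5,6] → 4·1 = 4.
|S2∩S3|: x∈[5,9], y∈[7,9] → 4·2 = 8.
|S1∩S2∩S3| = 0.
|S1 ∪ S2 ∪ S3| = 44 − 12 + 0 = 32.00.

32.00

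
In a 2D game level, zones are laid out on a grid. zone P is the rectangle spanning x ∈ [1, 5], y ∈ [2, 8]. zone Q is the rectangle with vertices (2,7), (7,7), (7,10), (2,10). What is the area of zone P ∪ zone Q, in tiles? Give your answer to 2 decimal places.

By inclusion–exclusion:
Individual areas: |zone P| = 24, |zone Q| = 15.
|zone P∩zone Q|: x∈[2,5], y∈[7,8] → 3·1 = 3.
|zone P ∪ zone Q| = 39 − 3 = 36.00.

36.00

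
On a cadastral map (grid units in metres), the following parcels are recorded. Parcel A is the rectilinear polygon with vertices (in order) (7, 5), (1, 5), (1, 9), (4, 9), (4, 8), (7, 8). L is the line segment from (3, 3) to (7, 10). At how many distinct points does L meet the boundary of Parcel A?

2

The segment meets the boundary at (5.857,8), (4.143,5).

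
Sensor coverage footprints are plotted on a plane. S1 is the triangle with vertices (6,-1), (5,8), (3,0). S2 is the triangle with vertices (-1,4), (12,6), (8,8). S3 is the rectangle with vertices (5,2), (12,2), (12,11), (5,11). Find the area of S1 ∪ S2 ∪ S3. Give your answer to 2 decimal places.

78.25

By inclusion–exclusion:
Individual areas: |S1| = 13, |S2| = 17, |S3| = 63.
|S1∩S2| = 1.4038.
|S1∩S3| = 2.
|S2∩S3| = 11.7692.
|S1∩S2∩S3| = 0.423.
|S1 ∪ S2 ∪ S3| = 93 − 15.173 + 0.423 = 78.25.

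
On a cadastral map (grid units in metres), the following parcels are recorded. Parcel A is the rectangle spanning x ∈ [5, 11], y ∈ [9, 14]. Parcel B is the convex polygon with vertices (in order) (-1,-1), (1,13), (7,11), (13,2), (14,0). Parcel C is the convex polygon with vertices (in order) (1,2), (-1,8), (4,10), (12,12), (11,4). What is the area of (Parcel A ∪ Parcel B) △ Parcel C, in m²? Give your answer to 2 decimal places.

|Parcel A ∪ Parcel B| = 155.5.
|(Parcel A ∪ Parcel B) ∩ Parcel C| = 73.7579.
|(Parcel A ∪ Parcel B) △ Parcel C| = 155.5 + 85 − 147.5159 = 92.98.

92.98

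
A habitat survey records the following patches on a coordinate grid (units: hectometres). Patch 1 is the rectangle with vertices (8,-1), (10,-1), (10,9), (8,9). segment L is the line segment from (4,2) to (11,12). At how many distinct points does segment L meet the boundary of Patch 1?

The segment meets the boundary at (8.9,9), (8,7.714).

2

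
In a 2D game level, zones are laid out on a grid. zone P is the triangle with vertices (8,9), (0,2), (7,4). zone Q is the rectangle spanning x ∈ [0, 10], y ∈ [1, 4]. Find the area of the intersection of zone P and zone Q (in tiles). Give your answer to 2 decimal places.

The intersection is the polygon with vertices (2.286,4), (7,4), (0,2).
By the shoelace formula its area is 4.71.

4.71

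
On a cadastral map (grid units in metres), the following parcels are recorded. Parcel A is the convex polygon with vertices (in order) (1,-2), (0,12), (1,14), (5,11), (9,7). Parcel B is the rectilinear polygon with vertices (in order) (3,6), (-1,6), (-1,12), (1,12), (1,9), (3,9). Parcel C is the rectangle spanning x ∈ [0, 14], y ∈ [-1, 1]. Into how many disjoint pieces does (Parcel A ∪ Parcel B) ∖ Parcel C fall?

(Parcel A ∪ Parcel B) ∖ Parcel C splits into 2 disjoint pieces (area 76.9643, area 0.4802).

2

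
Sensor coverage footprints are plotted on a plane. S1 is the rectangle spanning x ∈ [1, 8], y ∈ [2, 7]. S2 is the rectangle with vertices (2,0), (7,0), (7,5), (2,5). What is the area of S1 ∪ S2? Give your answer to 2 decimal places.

By inclusion–exclusion:
Individual areas: |S1| = 35, |S2| = 25.
|S1∩S2|: x∈[2,7], y∈[2,5] → 5·3 = 15.
|S1 ∪ S2| = 60 − 15 = 45.00.

45.00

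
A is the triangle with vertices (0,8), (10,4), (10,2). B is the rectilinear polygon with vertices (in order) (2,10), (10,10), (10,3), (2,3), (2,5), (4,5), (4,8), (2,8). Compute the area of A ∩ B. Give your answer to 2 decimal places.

The intersection is the polygon with vertices (10,4), (10,3), (8.333,3), (4,5.6), (4,6.4).
By the shoelace formula its area is 7.57.

7.57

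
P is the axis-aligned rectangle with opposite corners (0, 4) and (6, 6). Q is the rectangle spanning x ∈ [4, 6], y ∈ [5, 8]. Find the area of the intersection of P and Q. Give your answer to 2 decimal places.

2.00

|P∩Q|: x∈[4,6], y∈[5,6] → 2·1 = 2.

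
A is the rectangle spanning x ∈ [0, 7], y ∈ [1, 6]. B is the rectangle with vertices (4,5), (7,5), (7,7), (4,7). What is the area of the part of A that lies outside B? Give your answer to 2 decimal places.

32.00

|A∩B|: x∈[4,7], y∈[5,6] → 3·1 = 3.
|A| = 35.
|A ∖ B| = |A| − |A∩B| = 35 − 3 = 32.00.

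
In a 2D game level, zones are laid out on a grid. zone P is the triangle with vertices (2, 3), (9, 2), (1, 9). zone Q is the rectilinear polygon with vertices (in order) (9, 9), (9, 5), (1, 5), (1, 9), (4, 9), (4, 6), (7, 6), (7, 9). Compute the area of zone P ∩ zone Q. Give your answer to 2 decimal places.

7.73

The intersection is the polygon with vertices (5.571,5), (1.667,5), (1,9), (4,6.375), (4,6), (4.429,6).
By the shoelace formula its area is 7.73.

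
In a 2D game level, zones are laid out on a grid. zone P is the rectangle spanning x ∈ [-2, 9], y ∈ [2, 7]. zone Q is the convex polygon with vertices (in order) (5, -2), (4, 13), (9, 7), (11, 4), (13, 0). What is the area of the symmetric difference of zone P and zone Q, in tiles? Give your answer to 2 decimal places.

78.17

|zone P| = 55, |zone Q| = 67.5, |zone P∩zone Q| = 22.1667.
|zone P △ zone Q| = |zone P| + |zone Q| − 2·|zone P∩zone Q| = 55 + 67.5 − 44.3333 = 78.17.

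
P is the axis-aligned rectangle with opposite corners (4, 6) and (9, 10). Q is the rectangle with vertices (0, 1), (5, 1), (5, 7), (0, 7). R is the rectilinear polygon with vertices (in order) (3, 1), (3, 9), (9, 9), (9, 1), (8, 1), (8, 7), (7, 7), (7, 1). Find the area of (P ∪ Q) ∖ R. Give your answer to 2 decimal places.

|P ∪ Q| = 49.
|(P ∪ Q) ∩ R| = 25.
|(P ∪ Q) ∖ R| = 49 − 25 = 24.00.

24.00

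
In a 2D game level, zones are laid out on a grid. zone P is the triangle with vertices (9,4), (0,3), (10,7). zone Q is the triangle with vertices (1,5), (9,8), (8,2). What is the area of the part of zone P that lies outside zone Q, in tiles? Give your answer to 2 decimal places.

4.39

|zone P| = 13, |zone P∩zone Q| = 8.6113.
|zone P ∖ zone Q| = |zone P| − |zone P∩zone Q| = 13 − 8.6113 = 4.39.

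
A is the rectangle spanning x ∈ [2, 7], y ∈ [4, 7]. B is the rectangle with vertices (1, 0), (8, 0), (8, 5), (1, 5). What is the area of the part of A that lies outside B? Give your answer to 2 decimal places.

10.00

|A∩B|: x∈[2,7], y∈[4,5] → 5·1 = 5.
|A| = 15.
|A ∖ B| = |A| − |A∩B| = 15 − 5 = 10.00.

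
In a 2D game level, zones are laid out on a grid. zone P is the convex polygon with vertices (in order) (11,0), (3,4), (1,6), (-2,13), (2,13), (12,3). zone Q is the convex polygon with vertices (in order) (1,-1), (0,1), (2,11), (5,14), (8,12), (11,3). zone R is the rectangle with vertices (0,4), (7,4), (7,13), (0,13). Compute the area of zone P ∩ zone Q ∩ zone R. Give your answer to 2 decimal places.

34.00

The intersection is the polygon with vertices (1,6), (2,11), (3,12), (7,8), (7,4), (3,4).
By the shoelace formula its area is 34.00.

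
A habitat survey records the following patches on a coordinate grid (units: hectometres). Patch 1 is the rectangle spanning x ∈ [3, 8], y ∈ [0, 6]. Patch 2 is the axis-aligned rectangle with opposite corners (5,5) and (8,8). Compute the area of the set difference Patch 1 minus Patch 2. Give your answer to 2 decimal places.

|Patch 1∩Patch 2|: x∈[5,8], y∈[5,6] → 3·1 = 3.
|Patch 1| = 30.
|Patch 1 ∖ Patch 2| = |Patch 1| − |Patch 1∩Patch 2| = 30 − 3 = 27.00.

27.00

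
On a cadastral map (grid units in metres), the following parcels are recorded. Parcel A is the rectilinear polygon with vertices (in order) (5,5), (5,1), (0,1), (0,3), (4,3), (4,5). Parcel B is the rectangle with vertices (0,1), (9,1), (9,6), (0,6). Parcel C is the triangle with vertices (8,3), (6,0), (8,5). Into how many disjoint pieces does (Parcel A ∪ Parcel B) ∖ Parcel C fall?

(Parcel A ∪ Parcel B) ∖ Parcel C is a single connected region.

1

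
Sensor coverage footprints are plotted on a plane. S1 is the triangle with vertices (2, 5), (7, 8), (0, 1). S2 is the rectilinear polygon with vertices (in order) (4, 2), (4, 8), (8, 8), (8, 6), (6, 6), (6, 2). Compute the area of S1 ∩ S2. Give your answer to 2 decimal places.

1.80

The intersection is the polygon with vertices (7,8), (4,5), (4,6.2).
By the shoelace formula its area is 1.80.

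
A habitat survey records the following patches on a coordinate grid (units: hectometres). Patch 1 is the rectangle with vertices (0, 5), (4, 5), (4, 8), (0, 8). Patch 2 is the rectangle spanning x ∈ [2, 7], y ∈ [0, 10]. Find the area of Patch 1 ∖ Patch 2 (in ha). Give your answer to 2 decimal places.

6.00

|Patch 1∩Patch 2|: x∈[2,4], y∈[5,8] → 2·3 = 6.
|Patch 1| = 12.
|Patch 1 ∖ Patch 2| = |Patch 1| − |Patch 1∩Patch 2| = 12 − 6 = 6.00.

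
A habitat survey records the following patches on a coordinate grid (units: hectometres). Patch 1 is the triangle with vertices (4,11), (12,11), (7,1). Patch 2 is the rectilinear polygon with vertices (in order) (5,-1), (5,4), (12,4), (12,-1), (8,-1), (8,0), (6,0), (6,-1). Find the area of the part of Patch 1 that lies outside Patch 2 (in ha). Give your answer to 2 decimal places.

|Patch 1| = 40, |Patch 1∩Patch 2| = 3.6.
|Patch 1 ∖ Patch 2| = |Patch 1| − |Patch 1∩Patch 2| = 40 − 3.6 = 36.40.

36.40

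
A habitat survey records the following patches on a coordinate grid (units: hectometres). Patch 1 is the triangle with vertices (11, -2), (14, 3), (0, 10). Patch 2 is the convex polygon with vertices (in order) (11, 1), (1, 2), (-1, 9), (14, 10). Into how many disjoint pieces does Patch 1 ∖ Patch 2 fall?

2

Patch 1 ∖ Patch 2 splits into 2 disjoint pieces (area 12.5413, area 0.3924).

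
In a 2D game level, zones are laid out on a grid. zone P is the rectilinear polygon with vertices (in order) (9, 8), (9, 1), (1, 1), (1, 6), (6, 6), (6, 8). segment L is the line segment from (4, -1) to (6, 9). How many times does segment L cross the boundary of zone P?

2

The segment meets the boundary at (5.4,6), (4.4,1).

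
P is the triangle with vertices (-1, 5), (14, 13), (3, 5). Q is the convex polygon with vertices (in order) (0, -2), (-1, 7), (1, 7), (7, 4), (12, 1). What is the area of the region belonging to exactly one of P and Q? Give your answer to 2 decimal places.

70.92

|P| = 16, |Q| = 63, |P∩Q| = 4.0401.
|P △ Q| = |P| + |Q| − 2·|P∩Q| = 16 + 63 − 8.0803 = 70.92.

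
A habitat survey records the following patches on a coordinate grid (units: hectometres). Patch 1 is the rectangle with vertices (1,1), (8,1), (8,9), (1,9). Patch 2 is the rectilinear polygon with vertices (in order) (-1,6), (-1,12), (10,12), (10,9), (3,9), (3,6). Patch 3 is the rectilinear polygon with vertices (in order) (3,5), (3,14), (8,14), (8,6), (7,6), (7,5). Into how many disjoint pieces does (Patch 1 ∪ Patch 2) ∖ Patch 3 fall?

2

(Patch 1 ∪ Patch 2) ∖ Patch 3 splits into 2 disjoint pieces (area 55, area 6).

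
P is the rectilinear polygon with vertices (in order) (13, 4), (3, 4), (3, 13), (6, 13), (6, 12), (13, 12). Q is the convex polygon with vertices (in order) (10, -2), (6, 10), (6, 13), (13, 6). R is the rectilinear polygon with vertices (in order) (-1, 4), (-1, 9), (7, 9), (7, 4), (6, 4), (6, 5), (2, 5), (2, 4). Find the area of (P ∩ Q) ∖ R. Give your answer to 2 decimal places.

30.58

|P ∩ Q| = 31.25.
|(P ∩ Q) ∩ R| = 0.6667.
|(P ∩ Q) ∖ R| = 31.25 − 0.6667 = 30.58.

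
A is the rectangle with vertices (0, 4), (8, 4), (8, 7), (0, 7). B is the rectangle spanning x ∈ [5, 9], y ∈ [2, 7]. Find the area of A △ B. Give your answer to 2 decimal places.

|A∩B|: x∈[5,8], y∈[4,7] → 3·3 = 9.
|A △ B| = |A| + |B| − 2·|A∩B| = 24 + 20 − 18 = 26.00.

26.00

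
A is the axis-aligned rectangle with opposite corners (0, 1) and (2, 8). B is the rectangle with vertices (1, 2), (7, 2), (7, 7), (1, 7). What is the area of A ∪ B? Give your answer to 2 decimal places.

By inclusion–exclusion:
Individual areas: |A| = 14, |B| = 30.
|A∩B|: x∈[1,2], y∈[2,7] → 1·5 = 5.
|A ∪ B| = 44 − 5 = 39.00.

39.00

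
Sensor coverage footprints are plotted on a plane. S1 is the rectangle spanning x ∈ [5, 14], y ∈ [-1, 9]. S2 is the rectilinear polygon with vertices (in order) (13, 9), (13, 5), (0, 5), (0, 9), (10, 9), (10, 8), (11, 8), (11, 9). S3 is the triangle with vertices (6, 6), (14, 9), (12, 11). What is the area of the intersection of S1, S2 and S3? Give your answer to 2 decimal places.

5.41

The intersection is the polygon with vertices (13,8.625), (6,6), (9.6,9), (10,9), (10,8), (11,8), (11,9), (13,9).
By the shoelace formula its area is 5.41.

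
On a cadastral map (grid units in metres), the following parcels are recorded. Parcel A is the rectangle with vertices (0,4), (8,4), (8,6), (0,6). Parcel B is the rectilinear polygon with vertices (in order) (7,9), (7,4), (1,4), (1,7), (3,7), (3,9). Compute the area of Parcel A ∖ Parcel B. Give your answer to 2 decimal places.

4.00

|Parcel A| = 16, |Parcel A∩Parcel B| = 12.
|Parcel A ∖ Parcel B| = |Parcel A| − |Parcel A∩Parcel B| = 16 − 12 = 4.00.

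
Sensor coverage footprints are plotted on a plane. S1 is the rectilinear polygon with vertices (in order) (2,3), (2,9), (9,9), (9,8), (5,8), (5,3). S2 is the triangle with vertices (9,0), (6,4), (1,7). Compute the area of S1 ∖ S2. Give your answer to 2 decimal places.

19.94

|S1| = 22, |S1∩S2| = 2.0625.
|S1 ∖ S2| = |S1| − |S1∩S2| = 22 − 2.0625 = 19.94.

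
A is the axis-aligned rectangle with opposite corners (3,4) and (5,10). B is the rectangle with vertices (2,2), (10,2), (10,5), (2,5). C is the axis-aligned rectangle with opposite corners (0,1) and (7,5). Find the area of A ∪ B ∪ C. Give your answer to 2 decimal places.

47.00

By inclusion–exclusion:
Individual areas: |A| = 12, |B| = 24, |C| = 28.
|A∩B|: x∈[3,5], y∈[4,5] → 2·1 = 2.
|A∩C|: x∈[3,5], y∈[4,5] → 2·1 = 2.
|B∩C|: x∈[2,7], y∈[2,5] → 5·3 = 15.
|A∩B∩C| = 2.
|A ∪ B ∪ C| = 64 − 19 + 2 = 47.00.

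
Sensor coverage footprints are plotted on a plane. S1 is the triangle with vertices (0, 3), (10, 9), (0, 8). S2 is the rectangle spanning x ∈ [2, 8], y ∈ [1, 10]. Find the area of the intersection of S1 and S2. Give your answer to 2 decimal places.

The intersection is the polygon with vertices (2,4.2), (2,8.2), (8,8.8), (8,7.8).
By the shoelace formula its area is 15.00.

15.00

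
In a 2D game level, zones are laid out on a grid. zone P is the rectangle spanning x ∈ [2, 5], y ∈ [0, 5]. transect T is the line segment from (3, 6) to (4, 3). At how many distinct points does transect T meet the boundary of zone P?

1

The segment meets the boundary at (3.333,5).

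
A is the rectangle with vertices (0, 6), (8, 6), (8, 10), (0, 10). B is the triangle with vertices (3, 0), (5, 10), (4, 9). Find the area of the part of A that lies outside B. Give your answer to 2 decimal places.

29.60

|A| = 32, |A∩B| = 2.4.
|A ∖ B| = |A| − |A∩B| = 32 − 2.4 = 29.60.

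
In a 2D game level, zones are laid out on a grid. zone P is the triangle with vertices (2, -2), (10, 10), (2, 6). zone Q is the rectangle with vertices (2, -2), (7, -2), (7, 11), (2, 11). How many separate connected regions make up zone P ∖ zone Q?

1

zone P ∖ zone Q is a single connected region.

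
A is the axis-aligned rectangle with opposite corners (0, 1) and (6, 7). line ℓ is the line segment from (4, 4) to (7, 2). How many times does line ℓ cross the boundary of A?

1

The segment meets the boundary at (6,2.667).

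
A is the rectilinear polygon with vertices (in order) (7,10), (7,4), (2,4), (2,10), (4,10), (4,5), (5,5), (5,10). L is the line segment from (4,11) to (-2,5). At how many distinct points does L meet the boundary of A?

2

The segment meets the boundary at (2,9), (3,10).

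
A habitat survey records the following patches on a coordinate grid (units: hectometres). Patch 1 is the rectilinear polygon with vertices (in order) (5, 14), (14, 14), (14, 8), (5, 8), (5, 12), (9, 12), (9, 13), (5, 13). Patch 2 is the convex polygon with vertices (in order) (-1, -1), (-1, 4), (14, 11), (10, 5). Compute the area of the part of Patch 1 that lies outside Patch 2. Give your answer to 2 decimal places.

|Patch 1| = 50, |Patch 1∩Patch 2| = 6.6429.
|Patch 1 ∖ Patch 2| = |Patch 1| − |Patch 1∩Patch 2| = 50 − 6.6429 = 43.36.

43.36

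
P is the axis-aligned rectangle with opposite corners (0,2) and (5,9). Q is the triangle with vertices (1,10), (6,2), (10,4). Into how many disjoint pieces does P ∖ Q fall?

P ∖ Q splits into 2 disjoint pieces (area 25.8875, area 2.0833).

2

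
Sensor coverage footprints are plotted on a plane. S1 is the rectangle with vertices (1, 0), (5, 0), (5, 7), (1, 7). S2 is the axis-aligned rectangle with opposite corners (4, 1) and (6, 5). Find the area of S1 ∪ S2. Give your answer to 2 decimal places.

32.00

By inclusion–exclusion:
Individual areas: |S1| = 28, |S2| = 8.
|S1∩S2|: x∈[4,5], y∈[1,5] → 1·4 = 4.
|S1 ∪ S2| = 36 − 4 = 32.00.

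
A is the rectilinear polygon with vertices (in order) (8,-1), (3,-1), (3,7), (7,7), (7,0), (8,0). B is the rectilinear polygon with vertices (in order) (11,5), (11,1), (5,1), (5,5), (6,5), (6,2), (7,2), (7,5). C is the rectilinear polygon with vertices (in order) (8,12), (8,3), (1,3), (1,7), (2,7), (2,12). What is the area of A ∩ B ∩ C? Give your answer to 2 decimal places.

2.00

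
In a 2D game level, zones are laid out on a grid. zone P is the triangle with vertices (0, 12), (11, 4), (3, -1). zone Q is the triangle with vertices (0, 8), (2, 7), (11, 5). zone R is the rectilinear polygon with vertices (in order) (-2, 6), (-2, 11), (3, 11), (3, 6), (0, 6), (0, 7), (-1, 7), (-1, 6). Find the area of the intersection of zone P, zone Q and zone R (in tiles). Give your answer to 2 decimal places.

The intersection is the polygon with vertices (2,7), (1.044,7.478), (0.985,7.731), (3,7.182), (3,6.778).
By the shoelace formula its area is 0.77.

0.77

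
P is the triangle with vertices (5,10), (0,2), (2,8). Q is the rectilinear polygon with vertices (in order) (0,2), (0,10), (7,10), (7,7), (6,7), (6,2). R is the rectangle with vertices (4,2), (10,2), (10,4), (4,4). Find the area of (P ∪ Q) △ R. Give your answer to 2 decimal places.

55.00

|P ∪ Q| = 51.
|(P ∪ Q) ∩ R| = 4.
|(P ∪ Q) △ R| = 51 + 12 − 8 = 55.00.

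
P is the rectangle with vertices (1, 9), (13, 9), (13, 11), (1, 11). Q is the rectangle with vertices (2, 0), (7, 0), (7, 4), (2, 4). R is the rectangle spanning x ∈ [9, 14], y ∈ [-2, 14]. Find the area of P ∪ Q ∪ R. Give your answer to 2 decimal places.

116.00

By inclusion–exclusion:
Individual areas: |P| = 24, |Q| = 20, |R| = 80.
|P∩Q| = 0 (no overlap).
|P∩R|: x∈[9,13], y∈[9,11] → 4·2 = 8.
|Q∩R| = 0 (no overlap).
|P∩Q∩R| = 0.
|P ∪ Q ∪ R| = 124 − 8 + 0 = 116.00.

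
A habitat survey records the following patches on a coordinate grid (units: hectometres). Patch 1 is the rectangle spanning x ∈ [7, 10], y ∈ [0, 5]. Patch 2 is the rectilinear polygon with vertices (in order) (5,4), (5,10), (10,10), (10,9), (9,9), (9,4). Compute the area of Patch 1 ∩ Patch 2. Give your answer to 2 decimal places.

The intersection is the polygon with vertices (7,5), (9,5), (9,4), (7,4).
By the shoelace formula its area is 2.00.

2.00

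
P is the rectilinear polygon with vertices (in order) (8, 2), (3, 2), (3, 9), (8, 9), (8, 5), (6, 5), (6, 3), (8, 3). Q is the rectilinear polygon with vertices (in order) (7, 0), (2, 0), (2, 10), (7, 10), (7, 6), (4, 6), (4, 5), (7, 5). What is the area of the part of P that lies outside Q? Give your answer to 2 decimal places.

8.00

|P| = 31, |P∩Q| = 23.
|P ∖ Q| = |P| − |P∩Q| = 31 − 23 = 8.00.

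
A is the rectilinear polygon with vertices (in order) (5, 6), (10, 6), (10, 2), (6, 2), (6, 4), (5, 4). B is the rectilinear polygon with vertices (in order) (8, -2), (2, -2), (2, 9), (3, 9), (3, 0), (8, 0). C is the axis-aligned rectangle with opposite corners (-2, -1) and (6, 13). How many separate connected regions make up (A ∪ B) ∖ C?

(A ∪ B) ∖ C splits into 2 disjoint pieces (area 16, area 8).

2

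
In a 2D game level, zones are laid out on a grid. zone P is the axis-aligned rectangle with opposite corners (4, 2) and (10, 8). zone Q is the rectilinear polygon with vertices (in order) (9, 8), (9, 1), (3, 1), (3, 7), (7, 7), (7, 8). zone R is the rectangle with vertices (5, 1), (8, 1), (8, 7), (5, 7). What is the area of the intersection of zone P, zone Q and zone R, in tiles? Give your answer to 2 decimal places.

The intersection is the polygon with vertices (5,2), (5,7), (7,7), (8,7), (8,2).
By the shoelace formula its area is 15.00.

15.00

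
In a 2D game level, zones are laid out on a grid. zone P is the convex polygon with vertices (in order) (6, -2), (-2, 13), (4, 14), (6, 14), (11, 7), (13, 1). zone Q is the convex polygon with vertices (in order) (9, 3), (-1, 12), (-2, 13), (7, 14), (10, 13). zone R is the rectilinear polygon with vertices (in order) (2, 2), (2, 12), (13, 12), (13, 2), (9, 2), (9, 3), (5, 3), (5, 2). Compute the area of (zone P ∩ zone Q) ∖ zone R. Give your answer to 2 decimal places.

|zone P ∩ zone Q| = 57.7795.
|(zone P ∩ zone Q) ∩ zone R| = 41.2495.
|(zone P ∩ zone Q) ∖ zone R| = 57.7795 − 41.2495 = 16.53.

16.53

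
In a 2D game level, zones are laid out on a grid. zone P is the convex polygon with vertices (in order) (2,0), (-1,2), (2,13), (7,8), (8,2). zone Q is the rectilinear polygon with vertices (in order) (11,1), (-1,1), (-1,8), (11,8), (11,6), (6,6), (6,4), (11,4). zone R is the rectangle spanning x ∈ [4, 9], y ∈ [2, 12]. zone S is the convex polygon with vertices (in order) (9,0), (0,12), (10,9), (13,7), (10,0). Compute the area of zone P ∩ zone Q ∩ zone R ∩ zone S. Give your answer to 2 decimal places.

9.83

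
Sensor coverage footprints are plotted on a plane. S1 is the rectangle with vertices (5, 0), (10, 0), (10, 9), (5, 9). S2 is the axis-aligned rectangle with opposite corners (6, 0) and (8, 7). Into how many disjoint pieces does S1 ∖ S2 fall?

S1 ∖ S2 is a single connected region.

1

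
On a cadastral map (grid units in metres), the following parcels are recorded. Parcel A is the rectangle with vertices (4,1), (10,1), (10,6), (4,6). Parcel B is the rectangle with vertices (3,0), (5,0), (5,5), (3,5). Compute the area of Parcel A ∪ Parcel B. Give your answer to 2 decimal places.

36.00

By inclusion–exclusion:
Individual areas: |Parcel A| = 30, |Parcel B| = 10.
|Parcel A∩Parcel B|: x∈[4,5], y∈[1,5] → 1·4 = 4.
|Parcel A ∪ Parcel B| = 40 − 4 = 36.00.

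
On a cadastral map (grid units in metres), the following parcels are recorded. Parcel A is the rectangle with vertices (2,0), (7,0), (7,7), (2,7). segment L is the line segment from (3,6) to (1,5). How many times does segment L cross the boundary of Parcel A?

1

The segment meets the boundary at (2,5.5).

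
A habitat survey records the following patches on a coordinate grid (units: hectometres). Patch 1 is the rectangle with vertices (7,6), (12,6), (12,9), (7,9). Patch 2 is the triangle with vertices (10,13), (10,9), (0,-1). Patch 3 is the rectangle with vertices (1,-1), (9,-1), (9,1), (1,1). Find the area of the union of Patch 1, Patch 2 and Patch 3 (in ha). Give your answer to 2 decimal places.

By inclusion–exclusion:
Individual areas: |Patch 1| = 15, |Patch 2| = 20, |Patch 3| = 16.
|Patch 1∩Patch 2| = 4.4857.
|Patch 1∩Patch 3| = 0 (no overlap).
|Patch 2∩Patch 3| = 0.3714.
|Patch 1∩Patch 2∩Patch 3| = 0.
|Patch 1 ∪ Patch 2 ∪ Patch 3| = 51 − 4.8571 + 0 = 46.14.

46.14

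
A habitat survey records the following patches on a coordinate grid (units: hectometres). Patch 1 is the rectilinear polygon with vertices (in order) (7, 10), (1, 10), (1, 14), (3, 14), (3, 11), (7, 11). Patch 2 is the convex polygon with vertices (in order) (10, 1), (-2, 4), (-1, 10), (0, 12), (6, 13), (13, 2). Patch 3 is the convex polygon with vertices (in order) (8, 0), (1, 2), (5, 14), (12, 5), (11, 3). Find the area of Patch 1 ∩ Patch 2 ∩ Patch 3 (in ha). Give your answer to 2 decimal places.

3.17

The intersection is the polygon with vertices (7,11), (7,10), (3.667,10), (4,11).
By the shoelace formula its area is 3.17.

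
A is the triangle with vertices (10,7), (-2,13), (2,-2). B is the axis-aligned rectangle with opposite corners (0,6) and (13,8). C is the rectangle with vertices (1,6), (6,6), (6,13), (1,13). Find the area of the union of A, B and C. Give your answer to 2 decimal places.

99.19

By inclusion–exclusion:
Individual areas: |A| = 78, |B| = 26, |C| = 35.
|A∩B| = 18.5556.
|A∩C| = 21.25.
|B∩C|: x∈[1,6], y∈[6,8] → 5·2 = 10.
|A∩B∩C| = 10.
|A ∪ B ∪ C| = 139 − 49.8056 + 10 = 99.19.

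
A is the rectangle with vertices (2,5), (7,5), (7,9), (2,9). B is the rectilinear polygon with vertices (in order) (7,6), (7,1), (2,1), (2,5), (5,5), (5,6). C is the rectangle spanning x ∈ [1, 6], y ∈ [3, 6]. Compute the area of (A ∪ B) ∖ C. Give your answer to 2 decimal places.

|A ∪ B| = 40.
|(A ∪ B) ∩ C| = 12.
|(A ∪ B) ∖ C| = 40 − 12 = 28.00.

28.00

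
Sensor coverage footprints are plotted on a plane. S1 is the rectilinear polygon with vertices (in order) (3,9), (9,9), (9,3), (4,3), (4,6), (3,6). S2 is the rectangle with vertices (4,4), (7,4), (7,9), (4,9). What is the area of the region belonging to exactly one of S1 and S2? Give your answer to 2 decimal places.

|S1| = 33, |S2| = 15, |S1∩S2| = 15.
|S1 △ S2| = |S1| + |S2| − 2·|S1∩S2| = 33 + 15 − 30 = 18.00.

18.00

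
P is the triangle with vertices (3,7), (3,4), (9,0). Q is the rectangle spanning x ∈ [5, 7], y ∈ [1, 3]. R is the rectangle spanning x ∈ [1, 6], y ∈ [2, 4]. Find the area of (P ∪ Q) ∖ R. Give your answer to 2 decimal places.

7.96

|P ∪ Q| = 11.1905.
|(P ∪ Q) ∩ R| = 3.2262.
|(P ∪ Q) ∖ R| = 11.1905 − 3.2262 = 7.96.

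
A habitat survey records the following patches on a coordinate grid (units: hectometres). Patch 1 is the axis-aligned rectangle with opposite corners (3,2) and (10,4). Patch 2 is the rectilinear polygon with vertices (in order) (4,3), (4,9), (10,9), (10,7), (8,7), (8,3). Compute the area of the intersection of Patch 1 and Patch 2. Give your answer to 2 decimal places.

4.00

The intersection is the polygon with vertices (8,4), (8,3), (4,3), (4,4).
By the shoelace formula its area is 4.00.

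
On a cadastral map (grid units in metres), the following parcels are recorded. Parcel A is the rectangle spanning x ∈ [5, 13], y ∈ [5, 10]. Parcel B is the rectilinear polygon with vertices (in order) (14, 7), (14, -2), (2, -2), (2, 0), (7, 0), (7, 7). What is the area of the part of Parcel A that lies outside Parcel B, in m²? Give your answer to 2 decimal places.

|Parcel A| = 40, |Parcel A∩Parcel B| = 12.
|Parcel A ∖ Parcel B| = |Parcel A| − |Parcel A∩Parcel B| = 40 − 12 = 28.00.

28.00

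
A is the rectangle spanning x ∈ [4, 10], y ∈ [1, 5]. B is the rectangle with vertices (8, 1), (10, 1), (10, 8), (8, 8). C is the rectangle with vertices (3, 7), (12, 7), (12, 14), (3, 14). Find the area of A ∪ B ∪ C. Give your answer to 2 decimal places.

By inclusion–exclusion:
Individual areas: |A| = 24, |B| = 14, |C| = 63.
|A∩B|: x∈[8,10], y∈[1,5] → 2·4 = 8.
|A∩C| = 0 (no overlap).
|B∩C|: x∈[8,10], y∈[7,8] → 2·1 = 2.
|A∩B∩C| = 0.
|A ∪ B ∪ C| = 101 − 10 + 0 = 91.00.

91.00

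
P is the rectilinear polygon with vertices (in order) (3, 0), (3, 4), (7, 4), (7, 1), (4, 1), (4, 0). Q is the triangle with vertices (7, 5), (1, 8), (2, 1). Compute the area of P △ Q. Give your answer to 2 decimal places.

|P| = 13, |Q| = 19.5, |P∩Q| = 3.025.
|P △ Q| = |P| + |Q| − 2·|P∩Q| = 13 + 19.5 − 6.05 = 26.45.

26.45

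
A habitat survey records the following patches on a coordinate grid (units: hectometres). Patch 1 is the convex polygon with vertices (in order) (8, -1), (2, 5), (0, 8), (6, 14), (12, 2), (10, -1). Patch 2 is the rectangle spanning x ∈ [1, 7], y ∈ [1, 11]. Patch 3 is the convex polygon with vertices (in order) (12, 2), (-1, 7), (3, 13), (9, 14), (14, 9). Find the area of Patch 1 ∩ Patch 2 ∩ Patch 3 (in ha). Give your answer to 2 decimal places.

33.51

The intersection is the polygon with vertices (1,6.5), (1,9), (3,11), (7,11), (7,3.923), (1.241,6.138).
By the shoelace formula its area is 33.51.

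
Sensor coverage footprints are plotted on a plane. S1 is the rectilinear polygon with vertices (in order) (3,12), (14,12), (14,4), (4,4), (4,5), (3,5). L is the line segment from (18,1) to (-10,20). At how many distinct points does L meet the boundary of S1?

The segment meets the boundary at (3,11.179), (13.579,4).

2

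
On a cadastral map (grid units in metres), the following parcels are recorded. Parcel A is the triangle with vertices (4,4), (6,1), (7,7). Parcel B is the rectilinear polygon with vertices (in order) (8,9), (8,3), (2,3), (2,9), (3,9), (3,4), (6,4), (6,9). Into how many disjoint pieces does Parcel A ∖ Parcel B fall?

2

Parcel A ∖ Parcel B splits into 2 disjoint pieces (area 1.6667, area 2).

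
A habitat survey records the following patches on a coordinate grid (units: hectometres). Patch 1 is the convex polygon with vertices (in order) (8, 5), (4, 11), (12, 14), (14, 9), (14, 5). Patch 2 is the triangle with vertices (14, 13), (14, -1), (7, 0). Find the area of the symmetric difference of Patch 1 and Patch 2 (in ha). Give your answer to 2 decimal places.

|Patch 1| = 61, |Patch 2| = 49, |Patch 1∩Patch 2| = 15.3947.
|Patch 1 △ Patch 2| = |Patch 1| + |Patch 2| − 2·|Patch 1∩Patch 2| = 61 + 49 − 30.7894 = 79.21.

79.21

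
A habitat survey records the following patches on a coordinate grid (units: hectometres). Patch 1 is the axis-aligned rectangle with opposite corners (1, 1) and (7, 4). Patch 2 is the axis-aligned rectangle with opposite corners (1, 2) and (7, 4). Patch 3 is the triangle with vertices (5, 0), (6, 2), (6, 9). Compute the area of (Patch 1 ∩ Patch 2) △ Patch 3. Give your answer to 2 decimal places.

12.83

|Patch 1 ∩ Patch 2| = 12.
|(Patch 1 ∩ Patch 2) ∩ Patch 3| = 1.3333.
|(Patch 1 ∩ Patch 2) △ Patch 3| = 12 + 3.5 − 2.6667 = 12.83.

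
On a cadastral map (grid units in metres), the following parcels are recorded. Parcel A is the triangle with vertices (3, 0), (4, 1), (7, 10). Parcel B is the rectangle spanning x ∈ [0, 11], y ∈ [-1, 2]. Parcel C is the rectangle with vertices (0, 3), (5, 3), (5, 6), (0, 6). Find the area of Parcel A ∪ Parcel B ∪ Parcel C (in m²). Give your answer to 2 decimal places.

By inclusion–exclusion:
Individual areas: |Parcel A| = 3, |Parcel B| = 33, |Parcel C| = 15.
|Parcel A∩Parcel B| = 0.8667.
|Parcel A∩Parcel C| = 0.6333.
|Parcel B∩Parcel C| = 0 (no overlap).
|Parcel A∩Parcel B∩Parcel C| = 0.
|Parcel A ∪ Parcel B ∪ Parcel C| = 51 − 1.5 + 0 = 49.50.

49.50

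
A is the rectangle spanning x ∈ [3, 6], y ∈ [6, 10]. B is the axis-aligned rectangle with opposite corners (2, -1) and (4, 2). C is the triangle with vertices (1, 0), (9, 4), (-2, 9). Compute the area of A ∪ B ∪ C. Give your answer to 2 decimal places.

By inclusion–exclusion:
Individual areas: |A| = 12, |B| = 6, |C| = 42.
|A∩B| = 0 (no overlap).
|A∩C| = 0.5818.
|B∩C| = 2.
|A∩B∩C| = 0.
|A ∪ B ∪ C| = 60 − 2.5818 + 0 = 57.42.

57.42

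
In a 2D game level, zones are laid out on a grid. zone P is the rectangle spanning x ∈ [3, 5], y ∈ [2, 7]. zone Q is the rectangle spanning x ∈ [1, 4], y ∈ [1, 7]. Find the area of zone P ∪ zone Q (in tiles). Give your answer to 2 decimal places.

By inclusion–exclusion:
Individual areas: |zone P| = 10, |zone Q| = 18.
|zone P∩zone Q|: x∈[3,4], y∈[2,7] → 1·5 = 5.
|zone P ∪ zone Q| = 28 − 5 = 23.00.

23.00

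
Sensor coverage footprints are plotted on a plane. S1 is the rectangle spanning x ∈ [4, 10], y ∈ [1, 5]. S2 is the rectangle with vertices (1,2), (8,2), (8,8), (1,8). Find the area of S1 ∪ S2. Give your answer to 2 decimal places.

54.00

By inclusion–exclusion:
Individual areas: |S1| = 24, |S2| = 42.
|S1∩S2|: x∈[4,8], y∈[2,5] → 4·3 = 12.
|S1 ∪ S2| = 66 − 12 = 54.00.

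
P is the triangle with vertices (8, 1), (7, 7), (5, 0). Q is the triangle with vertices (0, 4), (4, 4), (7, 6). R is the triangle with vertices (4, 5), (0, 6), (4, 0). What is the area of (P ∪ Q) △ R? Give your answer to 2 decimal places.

|P ∪ Q| = 13.4791.
|(P ∪ Q) ∩ R| = 2.0533.
|(P ∪ Q) △ R| = 13.4791 + 10 − 4.1067 = 19.37.

19.37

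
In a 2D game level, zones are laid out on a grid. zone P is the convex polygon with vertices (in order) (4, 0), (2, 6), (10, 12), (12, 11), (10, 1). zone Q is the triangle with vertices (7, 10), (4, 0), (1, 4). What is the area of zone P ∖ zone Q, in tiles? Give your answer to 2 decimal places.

|zone P| = 74, |zone P∩zone Q| = 16.5121.
|zone P ∖ zone Q| = |zone P| − |zone P∩zone Q| = 74 − 16.5121 = 57.49.

57.49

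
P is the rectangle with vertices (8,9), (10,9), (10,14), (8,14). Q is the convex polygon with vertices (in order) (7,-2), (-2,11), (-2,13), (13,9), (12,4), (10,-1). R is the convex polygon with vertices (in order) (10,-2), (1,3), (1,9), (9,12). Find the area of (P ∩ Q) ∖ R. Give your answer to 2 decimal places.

0.75

|P ∩ Q| = 2.1333.
|(P ∩ Q) ∩ R| = 1.3853.
|(P ∩ Q) ∖ R| = 2.1333 − 1.3853 = 0.75.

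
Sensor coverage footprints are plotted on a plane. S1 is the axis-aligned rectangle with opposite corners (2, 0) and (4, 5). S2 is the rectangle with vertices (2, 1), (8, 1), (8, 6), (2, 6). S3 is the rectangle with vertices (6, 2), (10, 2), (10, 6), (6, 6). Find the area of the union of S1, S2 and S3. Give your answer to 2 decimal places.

By inclusion–exclusion:
Individual areas: |S1| = 10, |S2| = 30, |S3| = 16.
|S1∩S2|: x∈[2,4], y∈[1,5] → 2·4 = 8.
|S1∩S3| = 0 (no overlap).
|S2∩S3|: x∈[6,8], y∈[2,6] → 2·4 = 8.
|S1∩S2∩S3| = 0.
|S1 ∪ S2 ∪ S3| = 56 − 16 + 0 = 40.00.

40.00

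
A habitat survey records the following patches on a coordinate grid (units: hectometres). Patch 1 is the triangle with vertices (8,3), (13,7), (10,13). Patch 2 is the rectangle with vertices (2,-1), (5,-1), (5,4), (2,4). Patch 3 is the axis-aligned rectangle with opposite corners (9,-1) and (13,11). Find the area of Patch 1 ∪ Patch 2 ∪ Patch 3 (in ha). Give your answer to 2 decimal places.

By inclusion–exclusion:
Individual areas: |Patch 1| = 21, |Patch 2| = 15, |Patch 3| = 48.
|Patch 1∩Patch 2| = 0.
|Patch 1∩Patch 3| = 17.5.
|Patch 2∩Patch 3| = 0 (no overlap).
|Patch 1∩Patch 2∩Patch 3| = 0.
|Patch 1 ∪ Patch 2 ∪ Patch 3| = 84 − 17.5 + 0 = 66.50.

66.50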